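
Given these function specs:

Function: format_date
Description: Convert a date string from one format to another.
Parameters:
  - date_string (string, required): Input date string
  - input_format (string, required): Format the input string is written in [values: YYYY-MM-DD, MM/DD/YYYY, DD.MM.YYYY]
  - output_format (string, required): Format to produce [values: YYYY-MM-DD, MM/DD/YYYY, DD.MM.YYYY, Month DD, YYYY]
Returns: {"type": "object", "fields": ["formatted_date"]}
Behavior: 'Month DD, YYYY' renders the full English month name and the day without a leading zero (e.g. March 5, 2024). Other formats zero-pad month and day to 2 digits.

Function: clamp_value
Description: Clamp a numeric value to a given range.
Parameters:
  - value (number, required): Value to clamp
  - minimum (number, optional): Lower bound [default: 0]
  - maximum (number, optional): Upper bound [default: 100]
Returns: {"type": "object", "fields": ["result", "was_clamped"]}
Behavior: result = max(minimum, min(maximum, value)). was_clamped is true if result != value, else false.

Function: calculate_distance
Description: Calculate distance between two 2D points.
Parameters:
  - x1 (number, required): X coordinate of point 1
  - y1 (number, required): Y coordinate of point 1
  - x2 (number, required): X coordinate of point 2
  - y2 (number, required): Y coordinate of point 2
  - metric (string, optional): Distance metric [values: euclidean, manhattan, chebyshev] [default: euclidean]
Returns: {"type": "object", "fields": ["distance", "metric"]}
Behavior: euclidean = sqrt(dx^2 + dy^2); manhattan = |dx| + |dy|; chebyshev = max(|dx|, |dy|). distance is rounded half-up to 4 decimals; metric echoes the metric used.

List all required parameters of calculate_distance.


Parameters of calculate_distance and their required/optional flag:
  x1: required
  y1: required
  x2: required
  y2: required
  metric: optional
x1, x2, y1, y2


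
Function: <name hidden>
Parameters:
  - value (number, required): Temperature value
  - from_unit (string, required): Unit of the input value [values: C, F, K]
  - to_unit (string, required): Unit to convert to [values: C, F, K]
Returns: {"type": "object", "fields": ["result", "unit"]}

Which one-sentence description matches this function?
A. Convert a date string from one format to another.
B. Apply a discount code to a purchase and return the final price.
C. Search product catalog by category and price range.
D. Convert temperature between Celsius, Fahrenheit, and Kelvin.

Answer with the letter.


Parameters value, from_unit, to_unit and return ["result", "unit"] fit: Convert temperature between Celsius, Fahrenheit, and Kelvin.
D


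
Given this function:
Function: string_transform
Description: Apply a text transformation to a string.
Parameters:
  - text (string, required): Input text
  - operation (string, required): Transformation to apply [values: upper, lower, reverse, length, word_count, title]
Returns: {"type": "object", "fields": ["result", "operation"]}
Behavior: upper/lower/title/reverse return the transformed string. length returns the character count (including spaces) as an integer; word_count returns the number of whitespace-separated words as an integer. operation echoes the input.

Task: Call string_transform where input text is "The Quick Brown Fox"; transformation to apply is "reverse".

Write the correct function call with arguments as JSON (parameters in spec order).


Mapping each described value to its parameter name:
  'Input text' -> text = "The Quick Brown Fox"
  'Transformation to apply' -> operation = "reverse"
string_transform({"text": "The Quick Brown Fox", "operation": "reverse"})


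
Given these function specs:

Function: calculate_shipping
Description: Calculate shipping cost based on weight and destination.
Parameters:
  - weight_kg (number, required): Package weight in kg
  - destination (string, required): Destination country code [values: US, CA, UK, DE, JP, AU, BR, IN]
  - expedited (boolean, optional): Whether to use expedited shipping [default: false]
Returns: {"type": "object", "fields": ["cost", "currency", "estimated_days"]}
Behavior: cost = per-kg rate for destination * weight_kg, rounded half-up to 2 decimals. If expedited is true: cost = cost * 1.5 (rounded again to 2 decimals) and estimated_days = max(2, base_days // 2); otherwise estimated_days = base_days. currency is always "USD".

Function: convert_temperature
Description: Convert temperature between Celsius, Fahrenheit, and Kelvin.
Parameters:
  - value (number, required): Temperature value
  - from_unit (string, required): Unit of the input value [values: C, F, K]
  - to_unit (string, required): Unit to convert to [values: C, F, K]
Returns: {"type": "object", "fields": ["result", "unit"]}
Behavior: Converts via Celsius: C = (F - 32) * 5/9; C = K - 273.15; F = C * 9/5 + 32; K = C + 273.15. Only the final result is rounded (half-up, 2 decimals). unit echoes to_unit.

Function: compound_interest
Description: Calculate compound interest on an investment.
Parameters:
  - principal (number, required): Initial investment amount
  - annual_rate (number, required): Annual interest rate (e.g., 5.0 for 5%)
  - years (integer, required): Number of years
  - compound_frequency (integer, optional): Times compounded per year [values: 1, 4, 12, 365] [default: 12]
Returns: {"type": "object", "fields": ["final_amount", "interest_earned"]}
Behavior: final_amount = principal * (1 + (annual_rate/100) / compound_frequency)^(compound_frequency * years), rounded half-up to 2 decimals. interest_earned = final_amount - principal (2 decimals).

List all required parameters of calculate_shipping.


Parameters of calculate_shipping and their required/optional flag:
  weight_kg: required
  destination: required
  expedited: optional
destination, weight_kg


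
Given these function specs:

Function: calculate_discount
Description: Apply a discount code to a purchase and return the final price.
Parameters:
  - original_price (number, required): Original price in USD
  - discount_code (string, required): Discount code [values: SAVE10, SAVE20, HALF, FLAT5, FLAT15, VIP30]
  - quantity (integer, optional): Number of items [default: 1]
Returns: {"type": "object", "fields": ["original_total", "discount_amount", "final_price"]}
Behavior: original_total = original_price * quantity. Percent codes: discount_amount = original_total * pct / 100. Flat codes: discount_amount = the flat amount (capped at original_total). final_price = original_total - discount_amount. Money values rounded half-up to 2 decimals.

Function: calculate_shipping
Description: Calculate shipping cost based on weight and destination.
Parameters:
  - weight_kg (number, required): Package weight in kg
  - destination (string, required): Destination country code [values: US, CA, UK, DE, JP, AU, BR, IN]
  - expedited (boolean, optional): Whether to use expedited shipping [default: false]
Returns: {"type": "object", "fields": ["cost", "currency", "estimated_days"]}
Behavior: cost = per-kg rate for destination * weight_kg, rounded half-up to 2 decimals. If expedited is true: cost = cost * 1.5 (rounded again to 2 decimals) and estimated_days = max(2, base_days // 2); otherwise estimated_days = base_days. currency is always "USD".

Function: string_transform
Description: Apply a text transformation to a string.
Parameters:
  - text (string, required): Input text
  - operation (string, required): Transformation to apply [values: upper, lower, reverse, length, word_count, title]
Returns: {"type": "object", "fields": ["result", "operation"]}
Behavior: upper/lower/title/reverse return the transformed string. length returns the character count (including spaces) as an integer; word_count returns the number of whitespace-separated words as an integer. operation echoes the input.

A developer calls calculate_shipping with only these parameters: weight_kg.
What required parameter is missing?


Required parameters: weight_kg, destination
Provided: weight_kg
Missing: destination
destination


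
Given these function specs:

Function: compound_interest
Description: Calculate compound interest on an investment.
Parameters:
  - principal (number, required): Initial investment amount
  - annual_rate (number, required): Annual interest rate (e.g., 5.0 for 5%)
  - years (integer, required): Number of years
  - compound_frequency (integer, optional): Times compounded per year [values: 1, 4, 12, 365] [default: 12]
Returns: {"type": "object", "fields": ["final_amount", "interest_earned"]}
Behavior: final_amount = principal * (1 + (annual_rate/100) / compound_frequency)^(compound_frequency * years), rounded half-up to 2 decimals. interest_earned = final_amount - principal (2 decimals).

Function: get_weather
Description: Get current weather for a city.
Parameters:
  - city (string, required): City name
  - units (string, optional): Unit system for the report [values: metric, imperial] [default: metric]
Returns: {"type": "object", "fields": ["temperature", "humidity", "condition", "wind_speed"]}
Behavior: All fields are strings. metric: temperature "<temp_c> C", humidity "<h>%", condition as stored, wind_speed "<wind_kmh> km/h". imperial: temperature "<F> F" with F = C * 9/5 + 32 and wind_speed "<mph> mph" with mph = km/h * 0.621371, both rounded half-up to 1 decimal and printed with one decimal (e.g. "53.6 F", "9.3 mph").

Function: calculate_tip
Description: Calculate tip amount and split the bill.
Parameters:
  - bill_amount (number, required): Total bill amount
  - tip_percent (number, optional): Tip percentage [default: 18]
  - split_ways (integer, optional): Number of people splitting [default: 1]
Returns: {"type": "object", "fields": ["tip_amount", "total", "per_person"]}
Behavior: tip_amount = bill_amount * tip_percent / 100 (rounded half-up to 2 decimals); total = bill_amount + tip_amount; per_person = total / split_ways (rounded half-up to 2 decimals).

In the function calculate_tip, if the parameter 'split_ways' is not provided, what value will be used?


The calculate_tip spec declares:
  - split_ways (integer, optional): Number of people splitting [default: 1]
Default:
1


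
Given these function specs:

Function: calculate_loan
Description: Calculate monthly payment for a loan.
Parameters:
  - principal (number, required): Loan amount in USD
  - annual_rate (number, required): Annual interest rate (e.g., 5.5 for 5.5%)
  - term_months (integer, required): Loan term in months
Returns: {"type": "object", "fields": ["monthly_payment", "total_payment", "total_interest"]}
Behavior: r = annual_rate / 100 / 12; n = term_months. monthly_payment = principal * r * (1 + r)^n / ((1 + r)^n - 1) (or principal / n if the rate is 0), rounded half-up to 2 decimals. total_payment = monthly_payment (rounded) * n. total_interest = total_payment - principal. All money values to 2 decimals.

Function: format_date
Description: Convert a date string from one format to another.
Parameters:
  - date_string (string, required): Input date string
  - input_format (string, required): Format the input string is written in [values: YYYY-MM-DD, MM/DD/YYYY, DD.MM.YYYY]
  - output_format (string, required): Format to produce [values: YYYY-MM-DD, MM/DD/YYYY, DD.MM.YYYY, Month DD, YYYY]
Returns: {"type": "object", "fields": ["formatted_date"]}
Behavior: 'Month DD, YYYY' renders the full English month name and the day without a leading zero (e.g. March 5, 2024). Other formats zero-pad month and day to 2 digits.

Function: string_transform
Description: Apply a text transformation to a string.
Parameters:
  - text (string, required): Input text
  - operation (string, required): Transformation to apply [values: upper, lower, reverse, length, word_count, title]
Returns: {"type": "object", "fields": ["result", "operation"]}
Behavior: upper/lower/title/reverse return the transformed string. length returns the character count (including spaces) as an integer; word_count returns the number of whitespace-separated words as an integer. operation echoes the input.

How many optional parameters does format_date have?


Parameters of format_date: date_string (required), input_format (required), output_format (required)
Optional count:
0


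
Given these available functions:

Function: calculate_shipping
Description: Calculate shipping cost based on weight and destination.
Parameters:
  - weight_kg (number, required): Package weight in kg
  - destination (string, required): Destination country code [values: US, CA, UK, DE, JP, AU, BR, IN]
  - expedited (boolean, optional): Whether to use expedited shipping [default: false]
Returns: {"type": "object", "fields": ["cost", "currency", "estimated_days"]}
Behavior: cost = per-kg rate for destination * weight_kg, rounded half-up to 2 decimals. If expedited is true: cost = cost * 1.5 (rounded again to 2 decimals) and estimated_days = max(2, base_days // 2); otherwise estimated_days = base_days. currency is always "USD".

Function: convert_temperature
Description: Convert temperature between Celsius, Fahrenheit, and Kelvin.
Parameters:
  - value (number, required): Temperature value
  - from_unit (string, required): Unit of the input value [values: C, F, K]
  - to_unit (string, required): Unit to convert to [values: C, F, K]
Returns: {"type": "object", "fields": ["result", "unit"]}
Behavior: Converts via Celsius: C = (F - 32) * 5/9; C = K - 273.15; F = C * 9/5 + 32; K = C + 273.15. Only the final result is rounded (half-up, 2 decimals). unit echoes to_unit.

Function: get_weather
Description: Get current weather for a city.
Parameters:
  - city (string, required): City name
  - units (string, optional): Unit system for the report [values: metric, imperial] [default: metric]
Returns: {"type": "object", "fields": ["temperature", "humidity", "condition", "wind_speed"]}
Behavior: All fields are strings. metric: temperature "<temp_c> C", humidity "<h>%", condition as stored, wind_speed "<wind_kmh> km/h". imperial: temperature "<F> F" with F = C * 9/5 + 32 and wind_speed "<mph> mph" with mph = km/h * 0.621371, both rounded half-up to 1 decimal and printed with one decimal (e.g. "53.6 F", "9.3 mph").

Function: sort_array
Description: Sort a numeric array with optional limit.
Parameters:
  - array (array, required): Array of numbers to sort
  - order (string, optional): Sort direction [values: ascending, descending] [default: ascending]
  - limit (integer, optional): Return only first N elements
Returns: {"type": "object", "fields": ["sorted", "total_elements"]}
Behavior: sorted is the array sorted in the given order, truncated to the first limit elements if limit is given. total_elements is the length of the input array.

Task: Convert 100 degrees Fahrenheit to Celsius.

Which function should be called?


The task needs a function whose description is: Convert temperature between Celsius, Fahrenheit, and Kelvin.
convert_temperature


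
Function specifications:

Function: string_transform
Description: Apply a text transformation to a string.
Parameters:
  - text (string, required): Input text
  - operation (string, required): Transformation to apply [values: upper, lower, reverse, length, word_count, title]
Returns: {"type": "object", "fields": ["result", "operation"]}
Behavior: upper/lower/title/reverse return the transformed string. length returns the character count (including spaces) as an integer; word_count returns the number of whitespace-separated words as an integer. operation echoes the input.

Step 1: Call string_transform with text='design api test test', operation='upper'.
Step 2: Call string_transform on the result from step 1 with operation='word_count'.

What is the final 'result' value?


Step 1: string_transform(text='design api test test', operation='upper')
  -> result = 'DESIGN API TEST TEST'
Step 2: string_transform(text='DESIGN API TEST TEST', operation='word_count')
  words: DESIGN, API, TEST, TEST -> 4
  -> result = 4
4


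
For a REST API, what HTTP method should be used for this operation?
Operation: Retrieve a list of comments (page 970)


GET = read, POST = create, PUT = update/replace, DELETE = remove
This operation is a read.
GET


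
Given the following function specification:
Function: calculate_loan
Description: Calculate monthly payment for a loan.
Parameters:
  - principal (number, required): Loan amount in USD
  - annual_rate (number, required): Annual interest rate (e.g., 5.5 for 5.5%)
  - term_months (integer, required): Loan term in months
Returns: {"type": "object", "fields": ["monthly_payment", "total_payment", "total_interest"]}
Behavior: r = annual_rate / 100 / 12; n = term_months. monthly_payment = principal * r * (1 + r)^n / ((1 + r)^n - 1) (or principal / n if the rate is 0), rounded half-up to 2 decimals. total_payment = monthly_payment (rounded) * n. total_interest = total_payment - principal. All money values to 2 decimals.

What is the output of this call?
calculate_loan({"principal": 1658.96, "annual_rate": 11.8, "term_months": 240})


r = 11.8 / 100 / 12 = 0.009833333333 (keep full precision)
(1 + r)^240 = 10.46956186
monthly_payment = 1658.96 * 0.009833333333 * 10.46956186 / (10.46956186 - 1) = 18.035795 -> 18.04
total_payment = 18.04 * 240 = 4329.60
total_interest = 4329.60 - 1658.96 = 2670.64
Output:
{"monthly_payment": 18.04, "total_payment": 4329.6, "total_interest": 2670.64}


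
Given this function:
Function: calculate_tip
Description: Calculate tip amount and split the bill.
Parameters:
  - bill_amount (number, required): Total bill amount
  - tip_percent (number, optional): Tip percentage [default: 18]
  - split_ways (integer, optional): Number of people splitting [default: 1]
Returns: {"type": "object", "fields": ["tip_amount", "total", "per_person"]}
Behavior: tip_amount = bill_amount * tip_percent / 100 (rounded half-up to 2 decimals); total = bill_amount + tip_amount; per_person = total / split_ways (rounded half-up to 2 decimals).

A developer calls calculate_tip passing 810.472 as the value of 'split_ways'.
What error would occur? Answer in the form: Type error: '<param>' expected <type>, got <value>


Spec: 'split_ways' is declared as integer; 810.472 is a non-integer number.
Type error: 'split_ways' expected integer, got 810.472


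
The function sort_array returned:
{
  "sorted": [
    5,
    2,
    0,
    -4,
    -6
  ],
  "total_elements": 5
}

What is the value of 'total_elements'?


5


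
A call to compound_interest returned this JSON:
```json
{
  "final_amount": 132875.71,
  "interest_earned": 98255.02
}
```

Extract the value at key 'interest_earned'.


98255.02


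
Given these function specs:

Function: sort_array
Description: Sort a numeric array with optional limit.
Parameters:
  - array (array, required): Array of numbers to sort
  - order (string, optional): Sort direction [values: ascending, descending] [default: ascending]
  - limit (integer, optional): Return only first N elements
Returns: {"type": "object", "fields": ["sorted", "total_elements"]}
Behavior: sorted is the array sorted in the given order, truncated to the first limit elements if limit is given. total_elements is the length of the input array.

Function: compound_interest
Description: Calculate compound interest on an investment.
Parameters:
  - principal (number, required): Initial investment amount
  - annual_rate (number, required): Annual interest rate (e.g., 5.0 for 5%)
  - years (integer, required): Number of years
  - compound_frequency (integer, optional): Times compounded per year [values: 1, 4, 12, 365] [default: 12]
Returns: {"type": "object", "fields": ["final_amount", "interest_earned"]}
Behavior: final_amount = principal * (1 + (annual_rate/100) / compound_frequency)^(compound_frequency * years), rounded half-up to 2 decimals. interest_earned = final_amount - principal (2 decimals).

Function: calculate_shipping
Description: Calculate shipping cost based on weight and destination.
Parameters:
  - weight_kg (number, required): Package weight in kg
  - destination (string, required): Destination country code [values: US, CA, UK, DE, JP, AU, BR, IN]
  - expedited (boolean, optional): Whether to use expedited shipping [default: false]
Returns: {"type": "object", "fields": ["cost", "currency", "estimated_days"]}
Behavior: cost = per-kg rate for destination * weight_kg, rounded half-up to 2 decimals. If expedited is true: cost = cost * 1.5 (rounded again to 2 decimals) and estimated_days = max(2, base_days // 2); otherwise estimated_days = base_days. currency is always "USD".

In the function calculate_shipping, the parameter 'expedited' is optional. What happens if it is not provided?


The calculate_shipping spec declares:
  - expedited (boolean, optional): Whether to use expedited shipping [default: false]
It defaults to false


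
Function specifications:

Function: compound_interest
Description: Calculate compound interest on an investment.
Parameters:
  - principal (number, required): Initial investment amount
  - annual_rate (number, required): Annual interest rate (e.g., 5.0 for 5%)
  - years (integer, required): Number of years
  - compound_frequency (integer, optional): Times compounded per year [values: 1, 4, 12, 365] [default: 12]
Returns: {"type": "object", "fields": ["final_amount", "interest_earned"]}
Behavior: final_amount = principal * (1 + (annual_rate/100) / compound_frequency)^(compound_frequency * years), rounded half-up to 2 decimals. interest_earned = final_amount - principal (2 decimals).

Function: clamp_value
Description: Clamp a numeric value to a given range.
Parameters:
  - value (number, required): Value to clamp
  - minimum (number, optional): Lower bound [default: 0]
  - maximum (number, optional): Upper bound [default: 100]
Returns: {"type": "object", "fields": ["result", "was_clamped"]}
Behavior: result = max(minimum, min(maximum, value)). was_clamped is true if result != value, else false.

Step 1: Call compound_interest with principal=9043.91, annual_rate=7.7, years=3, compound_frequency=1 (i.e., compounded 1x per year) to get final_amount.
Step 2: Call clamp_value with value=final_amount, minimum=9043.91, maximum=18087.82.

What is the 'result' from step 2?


Step 1: compound_interest
  rate per period = 7.7/100/1 = 0.077 (keep full precision); periods = 1 * 3 = 3
  (1 + 0.077)^3 = 1.24924353
  final_amount = 9043.91 * 1.24924353 = 11298.046081 -> 11298.05
  interest_earned = 11298.05 - 9043.91 = 2254.14
  -> final_amount = 11298.05
Step 2: clamp_value(value=11298.05, minimum=9043.91, maximum=18087.82)
  result = max(9043.91, min(18087.82, 11298.05)) = max(9043.91, 11298.05) = 11298.05
  was_clamped = (11298.05 != 11298.05) = false
  -> result = 11298.05
11298.05


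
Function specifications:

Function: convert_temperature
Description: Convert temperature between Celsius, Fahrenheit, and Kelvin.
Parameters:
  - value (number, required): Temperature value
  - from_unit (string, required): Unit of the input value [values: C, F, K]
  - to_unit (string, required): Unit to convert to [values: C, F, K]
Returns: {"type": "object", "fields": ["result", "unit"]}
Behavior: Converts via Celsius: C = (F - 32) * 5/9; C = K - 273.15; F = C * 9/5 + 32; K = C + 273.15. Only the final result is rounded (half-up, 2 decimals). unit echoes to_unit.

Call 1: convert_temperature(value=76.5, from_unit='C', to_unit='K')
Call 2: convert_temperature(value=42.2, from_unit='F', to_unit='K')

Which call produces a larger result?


Call 1:
  Input already in C: 76.5
  To K: 76.5 + 273.15 = 349.65
  Round to 2 decimals: 349.65
  -> 349.65 K
Call 2:
  To C: (42.2 - 32) * 5/9 = 5.666667
  To K: 5.666667 + 273.15 = 278.816667
  Round to 2 decimals: 278.82
  -> 278.82 K
Call 1 (349.65 K)


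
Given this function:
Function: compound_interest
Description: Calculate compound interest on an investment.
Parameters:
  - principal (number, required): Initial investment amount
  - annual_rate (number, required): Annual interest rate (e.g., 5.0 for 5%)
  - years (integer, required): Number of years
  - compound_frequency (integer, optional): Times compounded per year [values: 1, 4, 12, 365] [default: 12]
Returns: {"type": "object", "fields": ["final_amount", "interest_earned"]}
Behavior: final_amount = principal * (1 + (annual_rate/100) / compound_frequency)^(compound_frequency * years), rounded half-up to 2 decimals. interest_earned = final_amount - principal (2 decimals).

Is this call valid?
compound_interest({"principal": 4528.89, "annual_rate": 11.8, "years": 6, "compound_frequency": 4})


Checking all required parameters present and types match... All valid.
Valid


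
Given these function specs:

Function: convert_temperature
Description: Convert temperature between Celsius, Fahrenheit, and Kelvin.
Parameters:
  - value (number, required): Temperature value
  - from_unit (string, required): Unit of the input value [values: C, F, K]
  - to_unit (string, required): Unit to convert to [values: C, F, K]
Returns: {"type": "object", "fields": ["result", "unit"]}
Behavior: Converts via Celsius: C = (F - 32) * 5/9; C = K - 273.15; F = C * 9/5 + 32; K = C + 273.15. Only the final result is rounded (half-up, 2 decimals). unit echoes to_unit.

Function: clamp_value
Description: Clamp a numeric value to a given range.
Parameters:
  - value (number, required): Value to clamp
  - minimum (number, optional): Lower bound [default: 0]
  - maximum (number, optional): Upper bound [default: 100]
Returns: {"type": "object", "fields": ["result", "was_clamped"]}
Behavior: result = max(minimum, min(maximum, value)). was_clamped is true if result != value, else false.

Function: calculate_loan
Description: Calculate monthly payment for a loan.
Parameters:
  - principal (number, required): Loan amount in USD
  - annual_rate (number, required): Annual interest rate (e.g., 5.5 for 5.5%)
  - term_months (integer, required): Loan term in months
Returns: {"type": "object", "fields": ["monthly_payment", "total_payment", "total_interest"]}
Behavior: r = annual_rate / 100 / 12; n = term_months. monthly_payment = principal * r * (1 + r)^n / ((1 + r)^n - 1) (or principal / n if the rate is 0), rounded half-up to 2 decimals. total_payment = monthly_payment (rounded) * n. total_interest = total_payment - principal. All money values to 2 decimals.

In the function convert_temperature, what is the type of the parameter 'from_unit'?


The convert_temperature spec declares:
  - from_unit (string, required): Unit of the input value [values: C, F, K]
Type:
string


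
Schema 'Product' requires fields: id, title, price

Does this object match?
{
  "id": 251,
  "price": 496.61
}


Checking required fields...
Missing: title
Invalid - missing required field 'title'


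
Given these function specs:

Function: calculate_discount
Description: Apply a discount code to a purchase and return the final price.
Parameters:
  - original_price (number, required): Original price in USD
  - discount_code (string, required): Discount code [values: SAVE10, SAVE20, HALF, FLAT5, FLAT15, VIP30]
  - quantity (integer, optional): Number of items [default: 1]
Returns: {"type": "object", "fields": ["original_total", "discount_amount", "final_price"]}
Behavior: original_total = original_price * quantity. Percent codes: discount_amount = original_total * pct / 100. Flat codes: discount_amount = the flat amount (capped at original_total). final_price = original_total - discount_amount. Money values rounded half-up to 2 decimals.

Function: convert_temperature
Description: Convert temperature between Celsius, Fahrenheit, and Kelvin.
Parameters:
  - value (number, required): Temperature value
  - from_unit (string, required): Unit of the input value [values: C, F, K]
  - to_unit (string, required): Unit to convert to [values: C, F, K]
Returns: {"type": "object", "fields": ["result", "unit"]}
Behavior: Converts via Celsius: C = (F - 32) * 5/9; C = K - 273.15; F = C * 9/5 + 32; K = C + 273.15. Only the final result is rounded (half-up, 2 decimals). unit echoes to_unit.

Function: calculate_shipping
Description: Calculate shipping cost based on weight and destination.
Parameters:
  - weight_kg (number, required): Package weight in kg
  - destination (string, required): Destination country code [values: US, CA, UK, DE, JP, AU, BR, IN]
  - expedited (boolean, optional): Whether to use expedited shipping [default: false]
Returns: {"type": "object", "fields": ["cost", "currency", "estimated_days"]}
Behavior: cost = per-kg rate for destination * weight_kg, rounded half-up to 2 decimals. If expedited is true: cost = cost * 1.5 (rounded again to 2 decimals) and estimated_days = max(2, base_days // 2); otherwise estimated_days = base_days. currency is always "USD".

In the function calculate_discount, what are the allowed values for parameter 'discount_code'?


The calculate_discount spec declares:
  - discount_code (string, required): Discount code [values: SAVE10, SAVE20, HALF, FLAT5, FLAT15, VIP30]
Allowed values:
SAVE10, SAVE20, HALF, FLAT5, FLAT15, VIP30


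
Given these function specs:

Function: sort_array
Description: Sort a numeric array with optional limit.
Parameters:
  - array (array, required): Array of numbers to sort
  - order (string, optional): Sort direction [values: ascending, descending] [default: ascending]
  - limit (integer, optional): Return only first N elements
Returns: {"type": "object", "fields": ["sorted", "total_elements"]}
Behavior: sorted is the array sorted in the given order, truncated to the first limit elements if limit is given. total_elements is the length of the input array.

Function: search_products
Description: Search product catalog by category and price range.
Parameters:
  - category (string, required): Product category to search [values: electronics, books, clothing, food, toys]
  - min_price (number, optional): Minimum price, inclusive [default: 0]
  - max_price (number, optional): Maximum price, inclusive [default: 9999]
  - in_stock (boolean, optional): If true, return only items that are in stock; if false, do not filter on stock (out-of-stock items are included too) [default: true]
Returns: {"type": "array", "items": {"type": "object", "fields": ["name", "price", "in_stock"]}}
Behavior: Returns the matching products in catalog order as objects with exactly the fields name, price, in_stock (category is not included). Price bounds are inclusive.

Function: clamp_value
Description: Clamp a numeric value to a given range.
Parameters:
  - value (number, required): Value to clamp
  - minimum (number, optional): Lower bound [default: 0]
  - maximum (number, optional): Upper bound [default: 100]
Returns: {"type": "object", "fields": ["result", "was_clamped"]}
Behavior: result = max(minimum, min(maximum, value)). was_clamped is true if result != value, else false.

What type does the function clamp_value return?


The clamp_value spec declares Returns: {"type": "object", "fields": ["result", "was_clamped"]}
Type:
object


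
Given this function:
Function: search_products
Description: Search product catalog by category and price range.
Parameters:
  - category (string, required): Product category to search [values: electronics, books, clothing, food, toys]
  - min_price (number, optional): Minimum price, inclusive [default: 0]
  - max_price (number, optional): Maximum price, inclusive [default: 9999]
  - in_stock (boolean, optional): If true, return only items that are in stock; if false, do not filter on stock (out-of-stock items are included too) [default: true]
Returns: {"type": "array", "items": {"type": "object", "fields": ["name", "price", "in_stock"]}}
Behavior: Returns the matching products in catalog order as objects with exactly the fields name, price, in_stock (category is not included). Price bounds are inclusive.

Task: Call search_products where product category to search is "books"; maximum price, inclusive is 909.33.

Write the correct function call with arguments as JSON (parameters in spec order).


Mapping each described value to its parameter name:
  'Product category to search' -> category = "books"
  'Maximum price, inclusive' -> max_price = 909.33
search_products({"category": "books", "max_price": 909.33})


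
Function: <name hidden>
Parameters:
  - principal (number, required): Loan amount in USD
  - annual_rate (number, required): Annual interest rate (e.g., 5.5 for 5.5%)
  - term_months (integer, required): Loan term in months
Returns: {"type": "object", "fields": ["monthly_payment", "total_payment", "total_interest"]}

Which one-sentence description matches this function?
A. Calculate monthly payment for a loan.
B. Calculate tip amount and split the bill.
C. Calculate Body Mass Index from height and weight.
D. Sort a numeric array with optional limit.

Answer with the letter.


Parameters principal, annual_rate, term_months and return ["monthly_payment", "total_payment", "total_interest"] fit: Calculate monthly payment for a loan.
A


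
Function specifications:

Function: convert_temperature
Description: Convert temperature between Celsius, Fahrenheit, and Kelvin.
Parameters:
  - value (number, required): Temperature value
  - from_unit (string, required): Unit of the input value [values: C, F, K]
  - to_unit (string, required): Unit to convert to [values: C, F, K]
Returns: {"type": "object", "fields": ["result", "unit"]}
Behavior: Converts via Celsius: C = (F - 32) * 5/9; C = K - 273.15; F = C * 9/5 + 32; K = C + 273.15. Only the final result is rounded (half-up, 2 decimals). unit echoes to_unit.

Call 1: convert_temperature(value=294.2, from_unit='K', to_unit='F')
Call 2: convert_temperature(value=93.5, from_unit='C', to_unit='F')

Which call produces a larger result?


Call 1:
  To C: 294.2 - 273.15 = 21.05
  To F: 21.05 * 9/5 + 32 = 69.89
  Round to 2 decimals: 69.89
  -> 69.89 F
Call 2:
  Input already in C: 93.5
  To F: 93.5 * 9/5 + 32 = 200.3
  Round to 2 decimals: 200.3
  -> 200.3 F
Call 2 (200.3 F)


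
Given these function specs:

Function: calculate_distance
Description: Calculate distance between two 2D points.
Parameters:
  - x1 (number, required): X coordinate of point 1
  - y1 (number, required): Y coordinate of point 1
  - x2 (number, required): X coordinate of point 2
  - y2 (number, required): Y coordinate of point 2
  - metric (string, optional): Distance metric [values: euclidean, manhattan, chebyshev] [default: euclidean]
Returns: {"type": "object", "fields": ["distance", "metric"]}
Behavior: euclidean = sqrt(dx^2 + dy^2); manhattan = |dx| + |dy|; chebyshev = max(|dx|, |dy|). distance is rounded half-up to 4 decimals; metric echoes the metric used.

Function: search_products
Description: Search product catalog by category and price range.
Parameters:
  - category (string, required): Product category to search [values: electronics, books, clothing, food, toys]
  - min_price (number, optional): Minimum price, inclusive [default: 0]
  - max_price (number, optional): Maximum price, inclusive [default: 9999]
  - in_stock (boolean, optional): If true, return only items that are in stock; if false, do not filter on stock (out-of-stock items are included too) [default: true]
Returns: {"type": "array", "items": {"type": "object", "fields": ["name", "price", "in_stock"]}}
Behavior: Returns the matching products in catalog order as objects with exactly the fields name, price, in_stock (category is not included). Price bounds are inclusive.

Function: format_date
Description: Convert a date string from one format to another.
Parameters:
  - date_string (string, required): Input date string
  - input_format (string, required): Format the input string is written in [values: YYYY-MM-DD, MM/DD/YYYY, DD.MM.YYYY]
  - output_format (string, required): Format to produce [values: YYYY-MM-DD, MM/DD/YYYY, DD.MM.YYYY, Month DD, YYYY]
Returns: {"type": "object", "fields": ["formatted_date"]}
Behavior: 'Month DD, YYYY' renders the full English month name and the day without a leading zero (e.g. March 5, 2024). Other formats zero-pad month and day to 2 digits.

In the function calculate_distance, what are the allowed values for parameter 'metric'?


The calculate_distance spec declares:
  - metric (string, optional): Distance metric [values: euclidean, manhattan, chebyshev] [default: euclidean]
Allowed values:
euclidean, manhattan, chebyshev


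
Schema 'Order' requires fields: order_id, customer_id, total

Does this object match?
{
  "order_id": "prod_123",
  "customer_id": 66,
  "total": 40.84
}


Checking required fields... All present.
Valid - all required fields present


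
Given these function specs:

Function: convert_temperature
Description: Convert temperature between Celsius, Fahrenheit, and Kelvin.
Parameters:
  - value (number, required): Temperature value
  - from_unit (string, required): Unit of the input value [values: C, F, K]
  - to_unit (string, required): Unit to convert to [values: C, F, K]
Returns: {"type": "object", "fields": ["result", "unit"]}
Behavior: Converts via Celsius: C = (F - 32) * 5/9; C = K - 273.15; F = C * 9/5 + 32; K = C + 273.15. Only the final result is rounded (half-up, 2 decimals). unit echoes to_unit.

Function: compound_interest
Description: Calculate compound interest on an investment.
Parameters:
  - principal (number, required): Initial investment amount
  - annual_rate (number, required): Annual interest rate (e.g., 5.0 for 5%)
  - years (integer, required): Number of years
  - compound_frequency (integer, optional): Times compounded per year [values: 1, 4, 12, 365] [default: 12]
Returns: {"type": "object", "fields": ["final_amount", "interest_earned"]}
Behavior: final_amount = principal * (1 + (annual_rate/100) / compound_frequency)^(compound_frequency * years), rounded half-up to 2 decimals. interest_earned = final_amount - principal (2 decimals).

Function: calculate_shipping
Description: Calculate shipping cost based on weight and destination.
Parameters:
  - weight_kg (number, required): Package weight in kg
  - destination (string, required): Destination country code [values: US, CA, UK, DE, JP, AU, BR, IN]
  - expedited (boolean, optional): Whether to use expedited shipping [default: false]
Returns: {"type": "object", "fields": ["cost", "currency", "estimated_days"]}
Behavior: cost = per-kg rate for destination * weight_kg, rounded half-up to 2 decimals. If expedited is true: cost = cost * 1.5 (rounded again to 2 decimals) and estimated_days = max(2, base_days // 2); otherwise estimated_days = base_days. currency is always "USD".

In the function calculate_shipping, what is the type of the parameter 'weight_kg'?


The calculate_shipping spec declares:
  - weight_kg (number, required): Package weight in kg
Type:
number


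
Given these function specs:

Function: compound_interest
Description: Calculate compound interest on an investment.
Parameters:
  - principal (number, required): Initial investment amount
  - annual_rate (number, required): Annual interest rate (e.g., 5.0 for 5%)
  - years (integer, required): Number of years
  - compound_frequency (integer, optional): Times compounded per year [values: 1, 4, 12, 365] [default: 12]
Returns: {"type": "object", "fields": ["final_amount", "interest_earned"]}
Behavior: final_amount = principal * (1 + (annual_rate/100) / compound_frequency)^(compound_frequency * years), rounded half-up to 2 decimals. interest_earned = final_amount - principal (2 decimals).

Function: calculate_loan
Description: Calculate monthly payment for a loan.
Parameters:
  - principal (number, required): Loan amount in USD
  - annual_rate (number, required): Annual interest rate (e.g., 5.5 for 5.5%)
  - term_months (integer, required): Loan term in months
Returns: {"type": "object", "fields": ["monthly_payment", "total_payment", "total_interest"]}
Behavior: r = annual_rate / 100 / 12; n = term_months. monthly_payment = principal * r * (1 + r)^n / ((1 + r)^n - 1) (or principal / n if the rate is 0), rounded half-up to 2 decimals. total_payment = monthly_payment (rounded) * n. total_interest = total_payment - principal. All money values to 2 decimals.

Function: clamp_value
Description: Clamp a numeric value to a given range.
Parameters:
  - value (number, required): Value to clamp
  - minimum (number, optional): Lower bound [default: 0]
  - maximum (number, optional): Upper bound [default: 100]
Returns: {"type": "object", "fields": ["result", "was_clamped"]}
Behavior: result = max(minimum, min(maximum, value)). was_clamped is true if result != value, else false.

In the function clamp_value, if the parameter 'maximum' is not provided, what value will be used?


The clamp_value spec declares:
  - maximum (number, optional): Upper bound [default: 100]
Default:
100
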